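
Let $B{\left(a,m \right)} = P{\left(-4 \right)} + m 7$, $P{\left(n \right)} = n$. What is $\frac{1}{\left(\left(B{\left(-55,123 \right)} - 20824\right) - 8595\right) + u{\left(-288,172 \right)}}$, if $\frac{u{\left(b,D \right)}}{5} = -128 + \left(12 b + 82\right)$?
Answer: $- \frac{1}{46072} \approx -2.1705 \cdot 10^{-5}$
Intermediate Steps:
$u{\left(b,D \right)} = -230 + 60 b$ ($u{\left(b,D \right)} = 5 \left(-128 + \left(12 b + 82\right)\right) = 5 \left(-128 + \left(82 + 12 b\right)\right) = 5 \left(-46 + 12 b\right) = -230 + 60 b$)
$B{\left(a,m \right)} = -4 + 7 m$ ($B{\left(a,m \right)} = -4 + m 7 = -4 + 7 m$)
$\frac{1}{\left(\left(B{\left(-55,123 \right)} - 20824\right) - 8595\right) + u{\left(-288,172 \right)}} = \frac{1}{\left(\left(\left(-4 + 7 \cdot 123\right) - 20824\right) - 8595\right) + \left(-230 + 60 \left(-288\right)\right)} = \frac{1}{\left(\left(\left(-4 + 861\right) - 20824\right) - 8595\right) - 17510} = \frac{1}{\left(\left(857 - 20824\right) - 8595\right) - 17510} = \frac{1}{\left(-19967 - 8595\right) - 17510} = \frac{1}{-28562 - 17510} = \frac{1}{-46072} = - \frac{1}{46072}$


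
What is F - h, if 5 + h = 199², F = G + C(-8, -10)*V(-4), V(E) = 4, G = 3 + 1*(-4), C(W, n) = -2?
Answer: -39605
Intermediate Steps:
G = -1 (G = 3 - 4 = -1)
F = -9 (F = -1 - 2*4 = -1 - 8 = -9)
h = 39596 (h = -5 + 199² = -5 + 39601 = 39596)
F - h = -9 - 1*39596 = -9 - 39596 = -39605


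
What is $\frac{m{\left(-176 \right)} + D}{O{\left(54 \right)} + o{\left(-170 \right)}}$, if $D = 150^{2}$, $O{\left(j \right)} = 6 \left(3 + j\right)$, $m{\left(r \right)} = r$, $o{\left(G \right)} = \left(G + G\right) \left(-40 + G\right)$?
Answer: $\frac{11162}{35871} \approx 0.31117$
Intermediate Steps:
$o{\left(G \right)} = 2 G \left(-40 + G\right)$
$O{\left(j \right)} = 18 + 6 j$
$D = 22500$
$\frac{m{\left(-176 \right)} + D}{O{\left(54 \right)} + o{\left(-170 \right)}} = \frac{-176 + 22500}{\left(18 + 6 \cdot 54\right) + 2 \left(-170\right) \left(-40 - 170\right)} = \frac{22324}{\left(18 + 324\right) + 2 \left(-170\right) \left(-210\right)} = \frac{22324}{342 + 71400} = \frac{22324}{71742} = 22324 \cdot \frac{1}{71742} = \frac{11162}{35871}$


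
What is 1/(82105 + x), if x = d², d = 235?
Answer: 1/137330 ≈ 7.2817e-6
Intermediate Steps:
x = 55225 (x = 235² = 55225)
1/(82105 + x) = 1/(82105 + 55225) = 1/137330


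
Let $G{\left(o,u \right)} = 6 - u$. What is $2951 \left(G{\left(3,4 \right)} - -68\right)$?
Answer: $206570$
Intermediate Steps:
$2951 \left(G{\left(3,4 \right)} - -68\right) = 2951 \left(\left(6 - 4\right) - -68\right) = 2951 \left(\left(6 - 4\right) + 68\right) = 2951 \left(2 + 68\right) = 2951 \cdot 70 = 206570$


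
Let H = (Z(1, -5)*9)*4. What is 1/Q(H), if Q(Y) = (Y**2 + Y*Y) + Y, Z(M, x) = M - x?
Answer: 1/93528 ≈ 1.0692e-5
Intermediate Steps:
H = 216 (H = ((1 - 1*(-5))*9)*4 = ((1 + 5)*9)*4 = (6*9)*4 = 54*4 = 216)
Q(Y) = Y + 2*Y**2 (Q(Y) = (Y**2 + Y**2) + Y = 2*Y**2 + Y = Y + 2*Y**2)
1/Q(H) = 1/(216*(1 + 2*216)) = 1/(216*(1 + 432)) = 1/(216*433) = 1/93528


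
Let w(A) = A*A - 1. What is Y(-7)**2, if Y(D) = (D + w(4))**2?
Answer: 4096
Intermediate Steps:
w(A) = -1 + A**2 (w(A) = A**2 - 1 = -1 + A**2)
Y(D) = (15 + D)**2 (Y(D) = (D + (-1 + 4**2))**2 = (D + (-1 + 16))**2 = (D + 15)**2 = (15 + D)**2)
Y(-7)**2 = ((15 - 7)**2)**2 = (8**2)**2 = 64**2 = 4096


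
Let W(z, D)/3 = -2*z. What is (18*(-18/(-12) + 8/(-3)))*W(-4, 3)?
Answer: -504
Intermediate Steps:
W(z, D) = -6*z (W(z, D) = 3*(-2*z) = -6*z)
(18*(-18/(-12) + 8/(-3)))*W(-4, 3) = (18*(-18/(-12) + 8/(-3)))*(-6*(-4)) = (18*(-18*(-1/12) + 8*(-⅓)))*24 = (18*(3/2 - 8/3))*24 = (18*(-7/6))*24 = -21*24 = -504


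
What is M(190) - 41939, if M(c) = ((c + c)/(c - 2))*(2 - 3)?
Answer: -1971228/47 ≈ -41941.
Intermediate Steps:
M(c) = -2*c/(-2 + c) (M(c) = ((2*c)/(-2 + c))*(-1) = (2*c/(-2 + c))*(-1) = -2*c/(-2 + c))
M(190) - 41939 = -2*190/(-2 + 190) - 41939 = -2*190/188 - 41939 = -2*190*1/188 - 41939 = -95/47 - 41939 = -1971228/47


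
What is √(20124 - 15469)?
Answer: 7*√95 ≈ 68.228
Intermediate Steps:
√(20124 - 15469) = √4655 = 7*√95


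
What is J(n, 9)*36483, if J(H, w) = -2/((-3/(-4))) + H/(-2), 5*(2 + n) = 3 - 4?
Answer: -571567/10 ≈ -57157.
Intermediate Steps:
n = -11/5 (n = -2 + (3 - 4)/5 = -2 + (⅕)*(-1) = -2 - ⅕ = -11/5 ≈ -2.2000)
J(H, w) = -8/3 - H/2 (J(H, w) = -2/((-3*(-¼))) + H*(-½) = -2/¾ - H/2 = -2*4/3 - H/2 = -8/3 - H/2)
J(n, 9)*36483 = (-8/3 - ½*(-11/5))*36483 = (-8/3 + 11/10)*36483 = -47/30*36483 = -571567/10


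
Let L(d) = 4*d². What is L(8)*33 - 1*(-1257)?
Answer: 9705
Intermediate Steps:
L(8)*33 - 1*(-1257) = (4*8²)*33 - 1*(-1257) = (4*64)*33 + 1257 = 256*33 + 1257 = 8448 + 1257 = 9705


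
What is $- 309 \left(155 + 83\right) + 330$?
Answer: $-73212$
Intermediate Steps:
$- 309 \left(155 + 83\right) + 330 = \left(-309\right) 238 + 330 = -73542 + 330 = -73212$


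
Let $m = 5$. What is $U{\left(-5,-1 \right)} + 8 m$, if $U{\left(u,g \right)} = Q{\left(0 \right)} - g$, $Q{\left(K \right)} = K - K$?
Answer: $41$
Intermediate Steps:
$Q{\left(K \right)} = 0$
$U{\left(u,g \right)} = - g$ ($U{\left(u,g \right)} = 0 - g = - g$)
$U{\left(-5,-1 \right)} + 8 m = \left(-1\right) \left(-1\right) + 8 \cdot 5 = 1 + 40 = 41$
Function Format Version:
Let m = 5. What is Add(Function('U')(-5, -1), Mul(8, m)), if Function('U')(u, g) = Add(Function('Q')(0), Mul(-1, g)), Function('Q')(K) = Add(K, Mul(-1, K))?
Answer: 41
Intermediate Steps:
Function('Q')(K) = 0
Function('U')(u, g) = Mul(-1, g) (Function('U')(u, g) = Add(0, Mul(-1, g)) = Mul(-1, g))
Add(Function('U')(-5, -1), Mul(8, m)) = Add(Mul(-1, -1), Mul(8, 5)) = Add(1, 40) = 41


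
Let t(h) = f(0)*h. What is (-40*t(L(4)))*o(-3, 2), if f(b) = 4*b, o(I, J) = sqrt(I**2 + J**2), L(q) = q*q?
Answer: 0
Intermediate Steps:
L(q) = q**2
t(h) = 0 (t(h) = (4*0)*h = 0*h = 0)
(-40*t(L(4)))*o(-3, 2) = (-40*0)*sqrt((-3)**2 + 2**2) = 0*sqrt(9 + 4) = 0*sqrt(13) = 0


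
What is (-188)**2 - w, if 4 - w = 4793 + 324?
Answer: 40457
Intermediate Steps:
w = -5113 (w = 4 - (4793 + 324) = 4 - 1*5117 = 4 - 5117 = -5113)
(-188)**2 - w = (-188)**2 - 1*(-5113) = 35344 + 5113 = 40457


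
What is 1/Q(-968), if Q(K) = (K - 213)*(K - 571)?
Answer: 1/1817559 ≈ 5.5019e-7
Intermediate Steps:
Q(K) = (-571 + K)*(-213 + K) (Q(K) = (-213 + K)*(-571 + K) = (-571 + K)*(-213 + K))
1/Q(-968) = 1/(121623 + (-968)² - 784*(-968)) = 1/(121623 + 937024 + 758912) = 1/1817559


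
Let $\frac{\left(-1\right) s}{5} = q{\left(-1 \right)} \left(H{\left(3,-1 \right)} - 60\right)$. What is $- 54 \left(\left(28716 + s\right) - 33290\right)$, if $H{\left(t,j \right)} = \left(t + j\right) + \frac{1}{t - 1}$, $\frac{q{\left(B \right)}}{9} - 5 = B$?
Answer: $-311904$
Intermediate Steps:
$q{\left(B \right)} = 45 + 9 B$
$H{\left(t,j \right)} = j + t + \frac{1}{-1 + t}$ ($H{\left(t,j \right)} = \left(j + t\right) + \frac{1}{-1 + t} = j + t + \frac{1}{-1 + t}$)
$s = 10350$ ($s = - 5 \left(45 + 9 \left(-1\right)\right) \left(\frac{1 + 3^{2} - -1 - 3 - 3}{-1 + 3} - 60\right) = - 5 \left(45 - 9\right) \left(\frac{1 + 9 + 1 - 3 - 3}{2} - 60\right) = - 5 \cdot 36 \left(\frac{1}{2} \cdot 5 - 60\right) = - 5 \cdot 36 \left(\frac{5}{2} - 60\right) = - 5 \cdot 36 \left(- \frac{115}{2}\right) = \left(-5\right) \left(-2070\right) = 10350$)
$- 54 \left(\left(28716 + s\right) - 33290\right) = - 54 \left(\left(28716 + 10350\right) - 33290\right) = - 54 \left(39066 - 33290\right) = \left(-54\right) 5776 = -311904$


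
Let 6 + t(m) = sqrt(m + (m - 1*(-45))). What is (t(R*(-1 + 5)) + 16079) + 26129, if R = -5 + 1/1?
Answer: 42202 + sqrt(13) ≈ 42206.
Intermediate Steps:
R = -4 (R = -5 + 1*1 = -5 + 1 = -4)
t(m) = -6 + sqrt(45 + 2*m) (t(m) = -6 + sqrt(m + (m - 1*(-45))) = -6 + sqrt(m + (m + 45)) = -6 + sqrt(m + (45 + m)) = -6 + sqrt(45 + 2*m))
(t(R*(-1 + 5)) + 16079) + 26129 = ((-6 + sqrt(45 + 2*(-4*(-1 + 5)))) + 16079) + 26129 = ((-6 + sqrt(45 + 2*(-4*4))) + 16079) + 26129 = ((-6 + sqrt(45 + 2*(-16))) + 16079) + 26129 = ((-6 + sqrt(45 - 32)) + 16079) + 26129 = ((-6 + sqrt(13)) + 16079) + 26129 = (16073 + sqrt(13)) + 26129 = 42202 + sqrt(13)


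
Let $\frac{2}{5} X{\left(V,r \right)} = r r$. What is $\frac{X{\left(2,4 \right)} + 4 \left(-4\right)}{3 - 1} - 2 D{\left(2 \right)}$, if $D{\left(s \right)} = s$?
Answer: $8$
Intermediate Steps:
$X{\left(V,r \right)} = \frac{5 r^{2}}{2}$ ($X{\left(V,r \right)} = \frac{5 r r}{2} = \frac{5 r^{2}}{2}$)
$\frac{X{\left(2,4 \right)} + 4 \left(-4\right)}{3 - 1} - 2 D{\left(2 \right)} = \frac{\frac{5 \cdot 4^{2}}{2} + 4 \left(-4\right)}{3 - 1} - 4 = \frac{\frac{5}{2} \cdot 16 - 16}{2} - 4 = \left(40 - 16\right) \frac{1}{2} - 4 = 24 \cdot \frac{1}{2} - 4 = 12 - 4 = 8$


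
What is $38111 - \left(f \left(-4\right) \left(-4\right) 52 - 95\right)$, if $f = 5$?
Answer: $34046$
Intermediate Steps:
$38111 - \left(f \left(-4\right) \left(-4\right) 52 - 95\right) = 38111 - \left(5 \left(-4\right) \left(-4\right) 52 - 95\right) = 38111 - \left(\left(-20\right) \left(-4\right) 52 - 95\right) = 38111 - \left(80 \cdot 52 - 95\right) = 38111 - \left(4160 - 95\right) = 38111 - 4065 = 34046$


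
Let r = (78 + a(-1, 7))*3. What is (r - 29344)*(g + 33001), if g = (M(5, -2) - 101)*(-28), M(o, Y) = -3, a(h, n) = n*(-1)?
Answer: -1046181603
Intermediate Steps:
a(h, n) = -n
g = 2912 (g = (-3 - 101)*(-28) = -104*(-28) = 2912)
r = 213 (r = (78 - 1*7)*3 = (78 - 7)*3 = 71*3 = 213)
(r - 29344)*(g + 33001) = (213 - 29344)*(2912 + 33001) = -29131*35913 = -1046181603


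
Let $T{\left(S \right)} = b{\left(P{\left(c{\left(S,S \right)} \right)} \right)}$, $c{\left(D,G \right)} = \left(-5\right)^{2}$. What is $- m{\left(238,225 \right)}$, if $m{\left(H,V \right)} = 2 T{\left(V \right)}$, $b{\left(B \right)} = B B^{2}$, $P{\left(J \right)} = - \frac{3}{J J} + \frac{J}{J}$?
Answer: $- \frac{481283696}{244140625} \approx -1.9713$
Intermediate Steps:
$c{\left(D,G \right)} = 25$
$P{\left(J \right)} = 1 - \frac{3}{J^{2}}$ ($P{\left(J \right)} = - \frac{3}{J^{2}} + 1 = 1 - \frac{3}{J^{2}}$)
$b{\left(B \right)} = B^{3}$
$T{\left(S \right)} = \frac{240641848}{244140625}$ ($T{\left(S \right)} = \left(1 - \frac{3}{625}\right)^{3} = \left(\frac{622}{625}\right)^{3} = \frac{240641848}{244140625}$)
$m{\left(H,V \right)} = \frac{481283696}{244140625}$ ($m{\left(H,V \right)} = 2 \cdot \frac{240641848}{244140625} = \frac{481283696}{244140625}$)
$- m{\left(238,225 \right)} = \left(-1\right) \frac{481283696}{244140625} = - \frac{481283696}{244140625}$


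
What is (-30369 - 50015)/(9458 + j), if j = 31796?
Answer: -40192/20627 ≈ -1.9485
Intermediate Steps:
(-30369 - 50015)/(9458 + j) = (-30369 - 50015)/(9458 + 31796) = -80384/41254 = -80384*1/41254 = -40192/20627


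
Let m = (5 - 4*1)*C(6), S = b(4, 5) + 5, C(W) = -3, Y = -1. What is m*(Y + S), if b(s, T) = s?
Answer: -24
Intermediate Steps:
S = 9 (S = 4 + 5 = 9)
m = -3 (m = (5 - 4*1)*(-3) = (5 - 4)*(-3) = 1*(-3) = -3)
m*(Y + S) = -3*(-1 + 9) = -3*8 = -24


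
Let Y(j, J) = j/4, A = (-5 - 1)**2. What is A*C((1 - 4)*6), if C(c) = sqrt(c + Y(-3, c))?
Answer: 90*I*sqrt(3) ≈ 155.88*I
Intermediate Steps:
A = 36 (A = (-6)**2 = 36)
Y(j, J) = j/4 (Y(j, J) = j*(1/4) = j/4)
C(c) = sqrt(-3/4 + c) (C(c) = sqrt(c + (1/4)*(-3)) = sqrt(c - 3/4) = sqrt(-3/4 + c))
A*C((1 - 4)*6) = 36*(sqrt(-3 + 4*((1 - 4)*6))/2) = 36*(sqrt(-3 + 4*(-3*6))/2) = 36*(sqrt(-3 + 4*(-18))/2) = 36*(sqrt(-3 - 72)/2) = 36*(sqrt(-75)/2) = 36*((5*I*sqrt(3))/2) = 36*(5*I*sqrt(3)/2) = 90*I*sqrt(3)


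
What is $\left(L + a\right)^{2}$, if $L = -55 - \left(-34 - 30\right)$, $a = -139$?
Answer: $16900$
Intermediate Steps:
$L = 9$ ($L = -55 - -64 = -55 + 64 = 9$)
$\left(L + a\right)^{2} = \left(9 - 139\right)^{2} = \left(-130\right)^{2} = 16900$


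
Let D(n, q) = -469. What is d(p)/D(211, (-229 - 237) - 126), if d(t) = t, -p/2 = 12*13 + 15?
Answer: 342/469 ≈ 0.72921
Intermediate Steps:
p = -342 (p = -2*(12*13 + 15) = -2*(156 + 15) = -2*171 = -342)
d(p)/D(211, (-229 - 237) - 126) = -342/(-469) = -342*(-1/469) = 342/469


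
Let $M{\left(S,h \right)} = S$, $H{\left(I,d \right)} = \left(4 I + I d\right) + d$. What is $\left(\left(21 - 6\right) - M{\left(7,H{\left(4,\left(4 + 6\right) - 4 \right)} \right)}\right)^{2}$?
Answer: $64$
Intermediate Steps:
$H{\left(I,d \right)} = d + 4 I + I d$
$\left(\left(21 - 6\right) - M{\left(7,H{\left(4,\left(4 + 6\right) - 4 \right)} \right)}\right)^{2} = \left(\left(21 - 6\right) - 7\right)^{2} = \left(15 - 7\right)^{2} = 8^{2} = 64$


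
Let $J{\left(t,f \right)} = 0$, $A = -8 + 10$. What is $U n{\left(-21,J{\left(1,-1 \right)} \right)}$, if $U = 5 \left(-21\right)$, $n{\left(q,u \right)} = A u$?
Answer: $0$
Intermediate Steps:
$A = 2$
$n{\left(q,u \right)} = 2 u$
$U = -105$
$U n{\left(-21,J{\left(1,-1 \right)} \right)} = - 105 \cdot 2 \cdot 0 = \left(-105\right) 0 = 0$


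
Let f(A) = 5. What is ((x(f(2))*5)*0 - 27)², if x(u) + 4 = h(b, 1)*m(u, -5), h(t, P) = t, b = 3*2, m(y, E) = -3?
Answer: 729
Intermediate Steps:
b = 6
x(u) = -22 (x(u) = -4 + 6*(-3) = -4 - 18 = -22)
((x(f(2))*5)*0 - 27)² = (-22*5*0 - 27)² = (-110*0 - 27)² = (0 - 27)² = (-27)² = 729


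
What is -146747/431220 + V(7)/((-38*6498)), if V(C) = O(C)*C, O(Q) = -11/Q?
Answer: -1509608867/4436606970 ≈ -0.34026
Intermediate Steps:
V(C) = -11 (V(C) = (-11/C)*C = -11)
-146747/431220 + V(7)/((-38*6498)) = -146747/431220 - 11/((-38*6498)) = -146747*1/431220 - 11/(-246924) = -146747/431220 - 11*(-1/246924) = -146747/431220 + 11/246924 = -1509608867/4436606970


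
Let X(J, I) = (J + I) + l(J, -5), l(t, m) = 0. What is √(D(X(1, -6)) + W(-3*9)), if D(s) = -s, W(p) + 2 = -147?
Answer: 12*I ≈ 12.0*I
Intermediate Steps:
W(p) = -149 (W(p) = -2 - 147 = -149)
X(J, I) = I + J (X(J, I) = (J + I) + 0 = (I + J) + 0 = I + J)
√(D(X(1, -6)) + W(-3*9)) = √(-(-6 + 1) - 149) = √(-1*(-5) - 149) = √(5 - 149) = √(-144) = 12*I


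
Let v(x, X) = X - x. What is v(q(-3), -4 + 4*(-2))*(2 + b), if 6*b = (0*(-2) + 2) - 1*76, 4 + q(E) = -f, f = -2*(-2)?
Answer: 124/3 ≈ 41.333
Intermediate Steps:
f = 4
q(E) = -8 (q(E) = -4 - 1*4 = -4 - 4 = -8)
b = -37/3 (b = ((0*(-2) + 2) - 1*76)/6 = ((0 + 2) - 76)/6 = (2 - 76)/6 = (⅙)*(-74) = -37/3 ≈ -12.333)
v(q(-3), -4 + 4*(-2))*(2 + b) = ((-4 + 4*(-2)) - 1*(-8))*(2 - 37/3) = ((-4 - 8) + 8)*(-31/3) = (-12 + 8)*(-31/3) = -4*(-31/3) = 124/3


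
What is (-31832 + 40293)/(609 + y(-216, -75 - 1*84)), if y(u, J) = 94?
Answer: 8461/703 ≈ 12.036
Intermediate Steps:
(-31832 + 40293)/(609 + y(-216, -75 - 1*84)) = (-31832 + 40293)/(609 + 94) = 8461/703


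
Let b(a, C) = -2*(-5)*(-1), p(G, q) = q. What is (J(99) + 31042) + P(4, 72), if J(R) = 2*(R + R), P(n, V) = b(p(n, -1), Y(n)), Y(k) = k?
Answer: 31428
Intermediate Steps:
b(a, C) = -10 (b(a, C) = 10*(-1) = -10)
P(n, V) = -10
J(R) = 4*R (J(R) = 2*(2*R) = 4*R)
(J(99) + 31042) + P(4, 72) = (4*99 + 31042) - 10 = (396 + 31042) - 10 = 31438 - 10 = 31428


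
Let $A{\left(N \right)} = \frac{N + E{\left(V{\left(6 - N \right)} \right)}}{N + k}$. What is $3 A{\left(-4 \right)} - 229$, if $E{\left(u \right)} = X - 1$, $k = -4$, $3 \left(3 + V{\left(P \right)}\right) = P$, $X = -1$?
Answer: $- \frac{907}{4} \approx -226.75$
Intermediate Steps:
$V{\left(P \right)} = -3 + \frac{P}{3}$
$E{\left(u \right)} = -2$ ($E{\left(u \right)} = -1 - 1 = -2$)
$A{\left(N \right)} = \frac{-2 + N}{-4 + N}$ ($A{\left(N \right)} = \frac{N - 2}{N - 4} = \frac{-2 + N}{-4 + N}$)
$3 A{\left(-4 \right)} - 229 = 3 \frac{-2 - 4}{-4 - 4} - 229 = 3 \frac{1}{-8} \left(-6\right) - 229 = 3 \left(\left(- \frac{1}{8}\right) \left(-6\right)\right) - 229 = 3 \cdot \frac{3}{4} - 229 = \frac{9}{4} - 229 = - \frac{907}{4}$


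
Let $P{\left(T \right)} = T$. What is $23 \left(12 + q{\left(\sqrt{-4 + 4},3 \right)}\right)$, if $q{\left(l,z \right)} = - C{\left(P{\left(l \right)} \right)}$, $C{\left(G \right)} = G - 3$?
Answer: $345$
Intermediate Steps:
$C{\left(G \right)} = -3 + G$
$q{\left(l,z \right)} = 3 - l$ ($q{\left(l,z \right)} = - (-3 + l) = 3 - l$)
$23 \left(12 + q{\left(\sqrt{-4 + 4},3 \right)}\right) = 23 \left(12 + \left(3 - \sqrt{-4 + 4}\right)\right) = 23 \left(12 + \left(3 - \sqrt{0}\right)\right) = 23 \left(12 + \left(3 - 0\right)\right) = 23 \left(12 + \left(3 + 0\right)\right) = 23 \left(12 + 3\right) = 23 \cdot 15 = 345$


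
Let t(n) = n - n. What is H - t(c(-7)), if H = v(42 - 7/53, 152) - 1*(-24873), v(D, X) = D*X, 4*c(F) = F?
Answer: 1655557/53 ≈ 31237.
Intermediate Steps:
c(F) = F/4
t(n) = 0
H = 1655557/53 (H = (42 - 7/53)*152 - 1*(-24873) = (42 - 7/53)*152 + 24873 = (2219/53)*152 + 24873 = 337288/53 + 24873 = 1655557/53 ≈ 31237.)
H - t(c(-7)) = 1655557/53 - 1*0 = 1655557/53 + 0 = 1655557/53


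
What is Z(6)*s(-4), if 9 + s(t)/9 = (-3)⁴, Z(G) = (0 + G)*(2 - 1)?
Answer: 3888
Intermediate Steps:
Z(G) = G (Z(G) = G*1 = G)
s(t) = 648 (s(t) = -81 + 9*(-3)⁴ = -81 + 9*81 = -81 + 729 = 648)
Z(6)*s(-4) = 6*648 = 3888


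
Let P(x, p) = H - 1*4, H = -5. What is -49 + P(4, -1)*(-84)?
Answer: 707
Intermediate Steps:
P(x, p) = -9 (P(x, p) = -5 - 1*4 = -5 - 4 = -9)
-49 + P(4, -1)*(-84) = -49 - 9*(-84) = -49 + 756 = 707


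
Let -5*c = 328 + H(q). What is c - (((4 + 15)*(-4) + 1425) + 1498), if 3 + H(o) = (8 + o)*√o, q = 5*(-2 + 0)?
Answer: -2912 + 2*I*√10/5 ≈ -2912.0 + 1.2649*I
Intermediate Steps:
q = -10 (q = 5*(-2) = -10)
H(o) = -3 + √o*(8 + o) (H(o) = -3 + (8 + o)*√o = -3 + √o*(8 + o))
c = -65 + 2*I*√10/5 (c = -(328 + (-3 + (-10)^(3/2) + 8*√(-10)))/5 = -(328 + (-3 - 10*I*√10 + 8*(I*√10)))/5 = -(328 + (-3 - 10*I*√10 + 8*I*√10))/5 = -(328 + (-3 - 2*I*√10))/5 = -(325 - 2*I*√10)/5 = -65 + 2*I*√10/5 ≈ -65.0 + 1.2649*I)
c - (((4 + 15)*(-4) + 1425) + 1498) = (-65 + 2*I*√10/5) - (((4 + 15)*(-4) + 1425) + 1498) = (-65 + 2*I*√10/5) - ((19*(-4) + 1425) + 1498) = (-65 + 2*I*√10/5) - ((-76 + 1425) + 1498) = (-65 + 2*I*√10/5) - (1349 + 1498) = (-65 + 2*I*√10/5) - 1*2847 = (-65 + 2*I*√10/5) - 2847 = -2912 + 2*I*√10/5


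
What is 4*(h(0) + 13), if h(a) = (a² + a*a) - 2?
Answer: 44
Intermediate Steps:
h(a) = -2 + 2*a² (h(a) = (a² + a²) - 2 = 2*a² - 2 = -2 + 2*a²)
4*(h(0) + 13) = 4*((-2 + 2*0²) + 13) = 4*((-2 + 2*0) + 13) = 4*((-2 + 0) + 13) = 4*(-2 + 13) = 4*11 = 44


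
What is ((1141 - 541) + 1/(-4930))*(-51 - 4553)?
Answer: -6809313698/2465 ≈ -2.7624e+6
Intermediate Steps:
((1141 - 541) + 1/(-4930))*(-51 - 4553) = (600 - 1/4930)*(-4604) = (2957999/4930)*(-4604) = -6809313698/2465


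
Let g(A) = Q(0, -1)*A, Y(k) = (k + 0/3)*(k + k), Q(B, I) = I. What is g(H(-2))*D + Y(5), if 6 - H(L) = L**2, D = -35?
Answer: 120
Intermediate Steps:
H(L) = 6 - L**2
Y(k) = 2*k**2 (Y(k) = (k + 0*(1/3))*(2*k) = (k + 0)*(2*k) = k*(2*k) = 2*k**2)
g(A) = -A
g(H(-2))*D + Y(5) = -(6 - 1*(-2)**2)*(-35) + 2*5**2 = -(6 - 1*4)*(-35) + 2*25 = -(6 - 4)*(-35) + 50 = -1*2*(-35) + 50 = -2*(-35) + 50 = 70 + 50 = 120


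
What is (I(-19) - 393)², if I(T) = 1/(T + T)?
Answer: 223054225/1444 ≈ 1.5447e+5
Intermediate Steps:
I(T) = 1/(2*T)
(I(-19) - 393)² = ((½)/(-19) - 393)² = ((½)*(-1/19) - 393)² = (-1/38 - 393)² = (-14935/38)² = 223054225/1444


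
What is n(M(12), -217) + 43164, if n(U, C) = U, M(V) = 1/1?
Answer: 43165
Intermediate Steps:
M(V) = 1
n(M(12), -217) + 43164 = 1 + 43164 = 43165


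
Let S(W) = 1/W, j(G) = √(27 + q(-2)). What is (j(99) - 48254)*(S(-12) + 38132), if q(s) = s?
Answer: -7359307389/4 ≈ -1.8398e+9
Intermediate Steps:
j(G) = 5 (j(G) = √(27 - 2) = √25 = 5)
(j(99) - 48254)*(S(-12) + 38132) = (5 - 48254)*(1/(-12) + 38132) = -48249*(-1/12 + 38132) = -48249*457583/12 = -7359307389/4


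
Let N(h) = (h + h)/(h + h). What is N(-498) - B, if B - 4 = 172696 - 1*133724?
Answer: -38975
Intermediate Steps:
N(h) = 1 (N(h) = (2*h)/((2*h)) = (2*h)*(1/(2*h)) = 1)
B = 38976 (B = 4 + (172696 - 1*133724) = 4 + (172696 - 133724) = 4 + 38972 = 38976)
N(-498) - B = 1 - 1*38976 = 1 - 38976 = -38975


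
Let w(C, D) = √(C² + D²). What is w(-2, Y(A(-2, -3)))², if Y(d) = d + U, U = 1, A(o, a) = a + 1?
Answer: 5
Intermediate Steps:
A(o, a) = 1 + a
Y(d) = 1 + d (Y(d) = d + 1 = 1 + d)
w(-2, Y(A(-2, -3)))² = (√((-2)² + (1 + (1 - 3))²))² = (√(4 + (1 - 2)²))² = (√(4 + (-1)²))² = (√(4 + 1))² = (√5)² = 5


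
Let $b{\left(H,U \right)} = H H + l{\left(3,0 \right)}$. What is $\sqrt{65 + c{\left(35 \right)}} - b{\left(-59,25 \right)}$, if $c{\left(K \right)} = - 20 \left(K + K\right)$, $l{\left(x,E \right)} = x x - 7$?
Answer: $-3483 + i \sqrt{1335} \approx -3483.0 + 36.538 i$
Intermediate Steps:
$l{\left(x,E \right)} = -7 + x^{2}$ ($l{\left(x,E \right)} = x^{2} - 7 = -7 + x^{2}$)
$c{\left(K \right)} = - 40 K$ ($c{\left(K \right)} = - 20 \cdot 2 K = - 40 K$)
$b{\left(H,U \right)} = 2 + H^{2}$ ($b{\left(H,U \right)} = H H - \left(7 - 3^{2}\right) = H^{2} + \left(-7 + 9\right) = H^{2} + 2 = 2 + H^{2}$)
$\sqrt{65 + c{\left(35 \right)}} - b{\left(-59,25 \right)} = \sqrt{65 - 1400} - \left(2 + \left(-59\right)^{2}\right) = \sqrt{65 - 1400} - \left(2 + 3481\right) = \sqrt{-1335} - 3483 = i \sqrt{1335} - 3483 = -3483 + i \sqrt{1335}$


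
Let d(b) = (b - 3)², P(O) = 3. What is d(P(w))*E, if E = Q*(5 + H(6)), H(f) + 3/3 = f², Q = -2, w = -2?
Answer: 0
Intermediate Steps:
H(f) = -1 + f²
d(b) = (-3 + b)²
E = -80 (E = -2*(5 + (-1 + 6²)) = -2*(5 + (-1 + 36)) = -2*(5 + 35) = -2*40 = -80)
d(P(w))*E = (-3 + 3)²*(-80) = 0²*(-80) = 0*(-80) = 0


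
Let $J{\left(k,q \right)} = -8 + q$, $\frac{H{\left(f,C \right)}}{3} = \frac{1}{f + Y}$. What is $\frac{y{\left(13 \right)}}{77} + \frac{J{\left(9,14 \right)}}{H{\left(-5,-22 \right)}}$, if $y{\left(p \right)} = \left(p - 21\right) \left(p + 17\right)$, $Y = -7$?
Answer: $- \frac{2088}{77} \approx -27.117$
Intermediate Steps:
$H{\left(f,C \right)} = \frac{3}{-7 + f}$ ($H{\left(f,C \right)} = \frac{3}{f - 7} = \frac{3}{-7 + f}$)
$y{\left(p \right)} = \left(-21 + p\right) \left(17 + p\right)$
$\frac{y{\left(13 \right)}}{77} + \frac{J{\left(9,14 \right)}}{H{\left(-5,-22 \right)}} = \frac{-357 + 13^{2} - 52}{77} + \frac{-8 + 14}{3 \frac{1}{-7 - 5}} = \left(-357 + 169 - 52\right) \frac{1}{77} + \frac{6}{3 \frac{1}{-12}} = \left(-240\right) \frac{1}{77} + \frac{6}{3 \left(- \frac{1}{12}\right)} = - \frac{240}{77} + \frac{6}{- \frac{1}{4}} = - \frac{240}{77} + 6 \left(-4\right) = - \frac{240}{77} - 24 = - \frac{2088}{77}$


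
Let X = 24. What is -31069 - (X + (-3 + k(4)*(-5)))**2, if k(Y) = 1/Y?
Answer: -503345/16 ≈ -31459.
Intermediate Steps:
-31069 - (X + (-3 + k(4)*(-5)))**2 = -31069 - (24 + (-3 - 5/4))**2 = -31069 - (24 - 17/4)**2 = -31069 - (79/4)**2 = -31069 - 1*6241/16 = -31069 - 6241/16 = -503345/16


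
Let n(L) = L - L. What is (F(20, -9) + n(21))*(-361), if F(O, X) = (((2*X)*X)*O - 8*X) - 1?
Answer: -1195271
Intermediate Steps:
n(L) = 0
F(O, X) = -1 - 8*X + 2*O*X² (F(O, X) = ((2*X²)*O - 8*X) - 1 = (2*O*X² - 8*X) - 1 = (-8*X + 2*O*X²) - 1 = -1 - 8*X + 2*O*X²)
(F(20, -9) + n(21))*(-361) = ((-1 - 8*(-9) + 2*20*(-9)²) + 0)*(-361) = ((-1 + 72 + 2*20*81) + 0)*(-361) = ((-1 + 72 + 3240) + 0)*(-361) = (3311 + 0)*(-361) = 3311*(-361) = -1195271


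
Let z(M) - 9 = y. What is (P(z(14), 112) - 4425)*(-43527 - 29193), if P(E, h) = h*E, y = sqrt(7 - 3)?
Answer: 232194960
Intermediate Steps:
y = 2 (y = sqrt(4) = 2)
z(M) = 11 (z(M) = 9 + 2 = 11)
P(E, h) = E*h
(P(z(14), 112) - 4425)*(-43527 - 29193) = (11*112 - 4425)*(-43527 - 29193) = (1232 - 4425)*(-72720) = -3193*(-72720) = 232194960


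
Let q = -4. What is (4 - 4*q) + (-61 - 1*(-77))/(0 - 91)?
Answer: 1804/91 ≈ 19.824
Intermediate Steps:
(4 - 4*q) + (-61 - 1*(-77))/(0 - 91) = (4 - 4*(-4)) + (-61 - 1*(-77))/(0 - 91) = (4 + 16) + (-61 + 77)/(-91) = 20 - 1/91*16 = 20 - 16/91 = 1804/91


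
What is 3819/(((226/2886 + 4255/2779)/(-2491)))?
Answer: -38148570063513/6453992 ≈ -5.9108e+6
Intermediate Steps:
3819/(((226/2886 + 4255/2779)/(-2491))) = 3819/(((226*(1/2886) + 4255*(1/2779))*(-1/2491))) = 3819/(((113/1443 + 4255/2779)*(-1/2491))) = 3819/(((6453992/4010097)*(-1/2491))) = 3819/(-6453992/9989151627) = 3819*(-9989151627/6453992) = -38148570063513/6453992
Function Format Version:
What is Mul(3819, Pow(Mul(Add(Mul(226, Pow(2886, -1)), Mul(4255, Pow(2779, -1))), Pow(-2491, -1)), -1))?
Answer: Rational(-38148570063513, 6453992) ≈ -5.9108e+6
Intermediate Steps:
Mul(3819, Pow(Mul(Add(Mul(226, Pow(2886, -1)), Mul(4255, Pow(2779, -1))), Pow(-2491, -1)), -1)) = Mul(3819, Pow(Mul(Add(Mul(226, Rational(1, 2886)), Mul(4255, Rational(1, 2779))), Rational(-1, 2491)), -1)) = Mul(3819, Pow(Mul(Add(Rational(113, 1443), Rational(4255, 2779)), Rational(-1, 2491)), -1)) = Mul(3819, Pow(Mul(Rational(6453992, 4010097), Rational(-1, 2491)), -1)) = Mul(3819, Pow(Rational(-6453992, 9989151627), -1)) = Mul(3819, Rational(-9989151627, 6453992)) = Rational(-38148570063513, 6453992)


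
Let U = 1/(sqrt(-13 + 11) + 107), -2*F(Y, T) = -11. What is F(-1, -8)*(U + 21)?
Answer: 120289/1041 - I*sqrt(2)/2082 ≈ 115.55 - 0.00067926*I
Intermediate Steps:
F(Y, T) = 11/2 (F(Y, T) = -1/2*(-11) = 11/2)
U = 1/(107 + I*sqrt(2)) (U = 1/(sqrt(-2) + 107) = 1/(I*sqrt(2) + 107) = 1/(107 + I*sqrt(2)) ≈ 0.0093442 - 0.0001235*I)
F(-1, -8)*(U + 21) = 11*((107/11451 - I*sqrt(2)/11451) + 21)/2 = 11*(240578/11451 - I*sqrt(2)/11451)/2 = 120289/1041 - I*sqrt(2)/2082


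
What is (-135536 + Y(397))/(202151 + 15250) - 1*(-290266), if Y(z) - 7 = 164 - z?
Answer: 21034660968/72467 ≈ 2.9027e+5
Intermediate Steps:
Y(z) = 171 - z (Y(z) = 7 + (164 - z) = 171 - z)
(-135536 + Y(397))/(202151 + 15250) - 1*(-290266) = (-135536 + (171 - 1*397))/(202151 + 15250) - 1*(-290266) = (-135536 + (171 - 397))/217401 + 290266 = (-135536 - 226)*(1/217401) + 290266 = -135762*1/217401 + 290266 = -45254/72467 + 290266 = 21034660968/72467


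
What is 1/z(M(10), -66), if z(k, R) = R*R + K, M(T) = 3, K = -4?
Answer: 1/4352 ≈ 0.00022978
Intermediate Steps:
z(k, R) = -4 + R**2 (z(k, R) = R*R - 4 = R**2 - 4 = -4 + R**2)
1/z(M(10), -66) = 1/(-4 + (-66)**2) = 1/(-4 + 4356) = 1/4352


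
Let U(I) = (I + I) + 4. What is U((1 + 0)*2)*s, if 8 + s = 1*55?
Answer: 376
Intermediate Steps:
U(I) = 4 + 2*I (U(I) = 2*I + 4 = 4 + 2*I)
s = 47 (s = -8 + 1*55 = -8 + 55 = 47)
U((1 + 0)*2)*s = (4 + 2*((1 + 0)*2))*47 = (4 + 2*(1*2))*47 = (4 + 2*2)*47 = (4 + 4)*47 = 8*47 = 376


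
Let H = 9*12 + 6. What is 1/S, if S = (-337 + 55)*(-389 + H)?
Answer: 1/77550 ≈ 1.2895e-5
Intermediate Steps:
H = 114 (H = 108 + 6 = 114)
S = 77550 (S = (-337 + 55)*(-389 + 114) = -282*(-275) = 77550)
1/S = 1/77550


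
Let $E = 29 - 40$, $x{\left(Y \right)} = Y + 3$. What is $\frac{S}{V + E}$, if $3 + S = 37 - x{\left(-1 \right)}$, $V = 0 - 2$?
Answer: $- \frac{32}{13} \approx -2.4615$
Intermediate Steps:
$x{\left(Y \right)} = 3 + Y$
$V = -2$ ($V = 0 - 2 = -2$)
$E = -11$
$S = 32$ ($S = -3 + \left(37 - \left(3 - 1\right)\right) = -3 + \left(37 - 2\right) = -3 + 35 = 32$)
$\frac{S}{V + E} = \frac{32}{-2 - 11} = \frac{32}{-13} = 32 \left(- \frac{1}{13}\right) = - \frac{32}{13}$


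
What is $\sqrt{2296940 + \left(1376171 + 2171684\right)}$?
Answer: $\sqrt{5844795} \approx 2417.6$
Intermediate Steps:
$\sqrt{2296940 + \left(1376171 + 2171684\right)} = \sqrt{2296940 + 3547855} = \sqrt{5844795}$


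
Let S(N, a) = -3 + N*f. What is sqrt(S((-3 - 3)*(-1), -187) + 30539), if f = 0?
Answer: 2*sqrt(7634) ≈ 174.75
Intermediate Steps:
S(N, a) = -3 (S(N, a) = -3 + N*0 = -3 + 0 = -3)
sqrt(S((-3 - 3)*(-1), -187) + 30539) = sqrt(-3 + 30539) = sqrt(30536) = 2*sqrt(7634)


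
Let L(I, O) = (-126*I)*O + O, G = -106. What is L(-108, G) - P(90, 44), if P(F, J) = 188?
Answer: -1442742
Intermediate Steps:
L(I, O) = O - 126*I*O (L(I, O) = -126*I*O + O = O - 126*I*O)
L(-108, G) - P(90, 44) = -106*(1 - 126*(-108)) - 1*188 = -106*(1 + 13608) - 188 = -106*13609 - 188 = -1442554 - 188 = -1442742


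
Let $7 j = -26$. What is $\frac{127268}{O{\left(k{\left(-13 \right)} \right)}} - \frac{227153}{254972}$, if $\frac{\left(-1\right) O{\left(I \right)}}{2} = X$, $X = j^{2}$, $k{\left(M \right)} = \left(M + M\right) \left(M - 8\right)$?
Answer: $- \frac{198793269895}{43090268} \approx -4613.4$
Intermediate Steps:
$j = - \frac{26}{7}$ ($j = \frac{1}{7} \left(-26\right) = - \frac{26}{7} \approx -3.7143$)
$k{\left(M \right)} = 2 M \left(-8 + M\right)$
$X = \frac{676}{49}$ ($X = \left(- \frac{26}{7}\right)^{2} = \frac{676}{49} \approx 13.796$)
$O{\left(I \right)} = - \frac{1352}{49}$ ($O{\left(I \right)} = \left(-2\right) \frac{676}{49} = - \frac{1352}{49}$)
$\frac{127268}{O{\left(k{\left(-13 \right)} \right)}} - \frac{227153}{254972} = \frac{127268}{- \frac{1352}{49}} - \frac{227153}{254972} = 127268 \left(- \frac{49}{1352}\right) - \frac{227153}{254972} = - \frac{1559033}{338} - \frac{227153}{254972} = - \frac{198793269895}{43090268}$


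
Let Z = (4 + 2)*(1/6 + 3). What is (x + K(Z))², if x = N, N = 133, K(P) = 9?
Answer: 20164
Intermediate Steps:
Z = 19 (Z = 6*(⅙ + 3) = 6*(19/6) = 19)
x = 133
(x + K(Z))² = (133 + 9)² = 142² = 20164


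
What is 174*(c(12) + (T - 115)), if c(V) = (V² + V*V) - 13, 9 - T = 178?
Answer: -1566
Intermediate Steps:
T = -169 (T = 9 - 1*178 = 9 - 178 = -169)
c(V) = -13 + 2*V² (c(V) = (V² + V²) - 13 = 2*V² - 13 = -13 + 2*V²)
174*(c(12) + (T - 115)) = 174*((-13 + 2*12²) + (-169 - 115)) = 174*((-13 + 2*144) - 284) = 174*((-13 + 288) - 284) = 174*(275 - 284) = 174*(-9) = -1566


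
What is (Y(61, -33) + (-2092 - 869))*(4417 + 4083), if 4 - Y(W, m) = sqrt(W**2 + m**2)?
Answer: -25134500 - 8500*sqrt(4810) ≈ -2.5724e+7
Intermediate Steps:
Y(W, m) = 4 - sqrt(W**2 + m**2)
(Y(61, -33) + (-2092 - 869))*(4417 + 4083) = ((4 - sqrt(61**2 + (-33)**2)) + (-2092 - 869))*(4417 + 4083) = ((4 - sqrt(3721 + 1089)) - 2961)*8500 = ((4 - sqrt(4810)) - 2961)*8500 = (-2957 - sqrt(4810))*8500 = -25134500 - 8500*sqrt(4810)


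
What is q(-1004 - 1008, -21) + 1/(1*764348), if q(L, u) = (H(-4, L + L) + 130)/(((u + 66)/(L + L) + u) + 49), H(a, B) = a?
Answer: 387542892979/86086222196 ≈ 4.5018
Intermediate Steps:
q(L, u) = 126/(49 + u + (66 + u)/(2*L)) (q(L, u) = (-4 + 130)/(((u + 66)/(L + L) + u) + 49) = 126/(((66 + u)/((2*L)) + u) + 49) = 126/(((66 + u)*(1/(2*L)) + u) + 49) = 126/(((66 + u)/(2*L) + u) + 49) = 126/((u + (66 + u)/(2*L)) + 49) = 126/(49 + u + (66 + u)/(2*L)))
q(-1004 - 1008, -21) + 1/(1*764348) = 252*(-1004 - 1008)/(66 - 21 + 98*(-1004 - 1008) + 2*(-1004 - 1008)*(-21)) + 1/(1*764348) = 252*(-2012)/(66 - 21 + 98*(-2012) + 2*(-2012)*(-21)) + 1/764348 = 252*(-2012)/(66 - 21 - 197176 + 84504) + 1/764348 = 252*(-2012)/(-112627) + 1/764348 = 252*(-2012)*(-1/112627) + 1/764348 = 507024/112627 + 1/764348 = 387542892979/86086222196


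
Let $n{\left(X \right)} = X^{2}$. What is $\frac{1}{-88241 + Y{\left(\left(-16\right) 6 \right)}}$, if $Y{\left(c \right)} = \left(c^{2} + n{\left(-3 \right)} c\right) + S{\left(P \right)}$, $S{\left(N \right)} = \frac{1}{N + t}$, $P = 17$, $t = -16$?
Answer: $- \frac{1}{79888} \approx -1.2518 \cdot 10^{-5}$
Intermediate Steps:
$S{\left(N \right)} = \frac{1}{-16 + N}$ ($S{\left(N \right)} = \frac{1}{N - 16} = \frac{1}{-16 + N}$)
$Y{\left(c \right)} = 1 + c^{2} + 9 c$ ($Y{\left(c \right)} = \left(c^{2} + \left(-3\right)^{2} c\right) + \frac{1}{-16 + 17} = \left(c^{2} + 9 c\right) + 1^{-1} = \left(c^{2} + 9 c\right) + 1 = 1 + c^{2} + 9 c$)
$\frac{1}{-88241 + Y{\left(\left(-16\right) 6 \right)}} = \frac{1}{-88241 + \left(1 + \left(\left(-16\right) 6\right)^{2} + 9 \left(\left(-16\right) 6\right)\right)} = \frac{1}{-88241 + \left(1 + \left(-96\right)^{2} + 9 \left(-96\right)\right)} = \frac{1}{-88241 + \left(1 + 9216 - 864\right)} = \frac{1}{-88241 + 8353} = \frac{1}{-79888} = - \frac{1}{79888}$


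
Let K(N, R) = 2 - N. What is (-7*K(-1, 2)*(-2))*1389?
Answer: 58338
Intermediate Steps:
(-7*K(-1, 2)*(-2))*1389 = (-7*(2 - 1*(-1))*(-2))*1389 = (-7*(2 + 1)*(-2))*1389 = (-7*3*(-2))*1389 = -21*(-2)*1389 = 42*1389 = 58338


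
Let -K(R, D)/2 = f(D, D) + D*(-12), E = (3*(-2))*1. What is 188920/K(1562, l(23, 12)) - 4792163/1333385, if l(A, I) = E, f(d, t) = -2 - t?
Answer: -31578937872/25334315 ≈ -1246.5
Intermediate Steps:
E = -6 (E = -6*1 = -6)
l(A, I) = -6
K(R, D) = 4 + 26*D (K(R, D) = -2*((-2 - D) + D*(-12)) = -2*((-2 - D) - 12*D) = -2*(-2 - 13*D) = 4 + 26*D)
188920/K(1562, l(23, 12)) - 4792163/1333385 = 188920/(4 + 26*(-6)) - 4792163/1333385 = 188920/(4 - 156) - 4792163*1/1333385 = 188920/(-152) - 4792163/1333385 = 188920*(-1/152) - 4792163/1333385 = -23615/19 - 4792163/1333385 = -31578937872/25334315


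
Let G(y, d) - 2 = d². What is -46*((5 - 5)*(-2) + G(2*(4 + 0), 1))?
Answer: -138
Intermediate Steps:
G(y, d) = 2 + d²
-46*((5 - 5)*(-2) + G(2*(4 + 0), 1)) = -46*((5 - 5)*(-2) + (2 + 1²)) = -46*(0*(-2) + (2 + 1)) = -46*(0 + 3) = -46*3 = -138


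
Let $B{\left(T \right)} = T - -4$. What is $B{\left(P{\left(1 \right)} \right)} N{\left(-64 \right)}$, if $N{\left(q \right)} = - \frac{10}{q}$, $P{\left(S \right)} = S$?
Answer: $\frac{25}{32} \approx 0.78125$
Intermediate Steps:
$B{\left(T \right)} = 4 + T$ ($B{\left(T \right)} = T + 4 = 4 + T$)
$B{\left(P{\left(1 \right)} \right)} N{\left(-64 \right)} = \left(4 + 1\right) \left(- \frac{10}{-64}\right) = 5 \left(\left(-10\right) \left(- \frac{1}{64}\right)\right) = 5 \cdot \frac{5}{32} = \frac{25}{32}$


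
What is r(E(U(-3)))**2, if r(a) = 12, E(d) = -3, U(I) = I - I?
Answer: 144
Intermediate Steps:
U(I) = 0
r(E(U(-3)))**2 = 12**2 = 144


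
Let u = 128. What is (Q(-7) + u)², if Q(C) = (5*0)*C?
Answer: 16384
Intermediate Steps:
Q(C) = 0 (Q(C) = 0*C = 0)
(Q(-7) + u)² = (0 + 128)² = 128² = 16384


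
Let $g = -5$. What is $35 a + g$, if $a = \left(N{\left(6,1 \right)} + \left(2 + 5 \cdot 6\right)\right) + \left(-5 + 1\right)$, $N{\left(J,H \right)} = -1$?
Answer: $940$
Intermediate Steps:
$a = 27$ ($a = \left(-1 + \left(2 + 5 \cdot 6\right)\right) + \left(-5 + 1\right) = \left(-1 + \left(2 + 30\right)\right) - 4 = \left(-1 + 32\right) - 4 = 31 - 4 = 27$)
$35 a + g = 35 \cdot 27 - 5 = 945 - 5 = 940$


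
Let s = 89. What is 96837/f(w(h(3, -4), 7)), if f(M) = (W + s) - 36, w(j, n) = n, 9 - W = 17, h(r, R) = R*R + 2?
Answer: 32279/15 ≈ 2151.9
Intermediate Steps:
h(r, R) = 2 + R**2 (h(r, R) = R**2 + 2 = 2 + R**2)
W = -8 (W = 9 - 1*17 = 9 - 17 = -8)
f(M) = 45 (f(M) = (-8 + 89) - 36 = 81 - 36 = 45)
96837/f(w(h(3, -4), 7)) = 96837/45 = 96837*(1/45) = 32279/15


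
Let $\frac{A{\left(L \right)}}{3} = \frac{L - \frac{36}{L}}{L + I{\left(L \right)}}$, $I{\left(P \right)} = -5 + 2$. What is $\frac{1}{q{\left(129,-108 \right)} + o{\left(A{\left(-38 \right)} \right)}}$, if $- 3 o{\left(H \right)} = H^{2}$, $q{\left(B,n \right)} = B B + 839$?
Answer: $\frac{606841}{10606093832} \approx 5.7216 \cdot 10^{-5}$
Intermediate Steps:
$I{\left(P \right)} = -3$
$q{\left(B,n \right)} = 839 + B^{2}$ ($q{\left(B,n \right)} = B^{2} + 839 = 839 + B^{2}$)
$A{\left(L \right)} = \frac{3 \left(L - \frac{36}{L}\right)}{-3 + L}$ ($A{\left(L \right)} = 3 \frac{L - \frac{36}{L}}{L - 3} = 3 \frac{L - \frac{36}{L}}{-3 + L} = \frac{3 \left(L - \frac{36}{L}\right)}{-3 + L}$)
$o{\left(H \right)} = - \frac{H^{2}}{3}$
$\frac{1}{q{\left(129,-108 \right)} + o{\left(A{\left(-38 \right)} \right)}} = \frac{1}{\left(839 + 129^{2}\right) - \frac{\left(\frac{3 \left(-36 + \left(-38\right)^{2}\right)}{\left(-38\right) \left(-3 - 38\right)}\right)^{2}}{3}} = \frac{1}{\left(839 + 16641\right) - \frac{\left(3 \left(- \frac{1}{38}\right) \frac{1}{-41} \left(-36 + 1444\right)\right)^{2}}{3}} = \frac{1}{17480 - \frac{\left(3 \left(- \frac{1}{38}\right) \left(- \frac{1}{41}\right) 1408\right)^{2}}{3}} = \frac{1}{17480 - \frac{\left(\frac{2112}{779}\right)^{2}}{3}} = \frac{1}{17480 - \frac{1486848}{606841}} = \frac{1}{\frac{10606093832}{606841}} = \frac{606841}{10606093832}$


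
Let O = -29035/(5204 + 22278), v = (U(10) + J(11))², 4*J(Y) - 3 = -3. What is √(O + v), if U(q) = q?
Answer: √74728092530/27482 ≈ 9.9470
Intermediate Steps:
J(Y) = 0 (J(Y) = ¾ + (¼)*(-3) = ¾ - ¾ = 0)
v = 100 (v = (10 + 0)² = 10² = 100)
O = -29035/27482 ≈ -1.0565
√(O + v) = √(-29035/27482 + 100) = √(2719165/27482) = √74728092530/27482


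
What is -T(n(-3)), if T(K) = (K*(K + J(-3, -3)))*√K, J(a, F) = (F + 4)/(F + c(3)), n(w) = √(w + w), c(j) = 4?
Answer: 6^(¾)*I^(3/2)*(-1 - I*√6) ≈ 9.3509 + 3.9293*I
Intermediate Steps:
n(w) = √2*√w (n(w) = √(2*w) = √2*√w)
J(a, F) = 1 (J(a, F) = (F + 4)/(F + 4) = (4 + F)/(4 + F) = 1)
T(K) = K^(3/2)*(1 + K) (T(K) = (K*(K + 1))*√K = (K*(1 + K))*√K = K^(3/2)*(1 + K))
-T(n(-3)) = -(√2*√(-3))^(3/2)*(1 + √2*√(-3)) = -(√2*(I*√3))^(3/2)*(1 + √2*(I*√3)) = -(I*√6)^(3/2)*(1 + I*√6) = -6^(¾)*I^(3/2)*(1 + I*√6)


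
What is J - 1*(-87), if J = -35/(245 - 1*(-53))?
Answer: 25891/298 ≈ 86.883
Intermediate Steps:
J = -35/298 (J = -35/(245 + 53) = -35/298 ≈ -0.11745)
J - 1*(-87) = -35/298 - 1*(-87) = -35/298 + 87 = 25891/298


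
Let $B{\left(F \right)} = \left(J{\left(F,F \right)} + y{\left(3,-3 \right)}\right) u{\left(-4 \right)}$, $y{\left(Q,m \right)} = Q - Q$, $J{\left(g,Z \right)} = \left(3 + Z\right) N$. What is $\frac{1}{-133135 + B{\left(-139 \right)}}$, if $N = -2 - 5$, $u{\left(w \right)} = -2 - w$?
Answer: $- \frac{1}{131231} \approx -7.6202 \cdot 10^{-6}$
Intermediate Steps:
$N = -7$ ($N = -2 - 5 = -7$)
$J{\left(g,Z \right)} = -21 - 7 Z$ ($J{\left(g,Z \right)} = \left(3 + Z\right) \left(-7\right) = -21 - 7 Z$)
$y{\left(Q,m \right)} = 0$
$B{\left(F \right)} = -42 - 14 F$ ($B{\left(F \right)} = \left(\left(-21 - 7 F\right) + 0\right) \left(-2 - -4\right) = \left(-21 - 7 F\right) \left(-2 + 4\right) = \left(-21 - 7 F\right) 2 = -42 - 14 F$)
$\frac{1}{-133135 + B{\left(-139 \right)}} = \frac{1}{-133135 - -1904} = \frac{1}{-133135 + \left(-42 + 1946\right)} = \frac{1}{-133135 + 1904} = \frac{1}{-131231} = - \frac{1}{131231}$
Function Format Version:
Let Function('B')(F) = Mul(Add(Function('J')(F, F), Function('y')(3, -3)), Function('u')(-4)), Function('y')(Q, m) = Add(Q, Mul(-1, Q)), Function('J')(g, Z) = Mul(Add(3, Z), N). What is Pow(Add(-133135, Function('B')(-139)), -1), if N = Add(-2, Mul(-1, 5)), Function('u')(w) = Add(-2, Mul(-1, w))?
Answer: Rational(-1, 131231) ≈ -7.6202e-6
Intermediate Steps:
N = -7 (N = Add(-2, -5) = -7)
Function('J')(g, Z) = Add(-21, Mul(-7, Z)) (Function('J')(g, Z) = Mul(Add(3, Z), -7) = Add(-21, Mul(-7, Z)))
Function('y')(Q, m) = 0
Function('B')(F) = Add(-42, Mul(-14, F)) (Function('B')(F) = Mul(Add(Add(-21, Mul(-7, F)), 0), Add(-2, Mul(-1, -4))) = Mul(Add(-21, Mul(-7, F)), Add(-2, 4)) = Mul(Add(-21, Mul(-7, F)), 2) = Add(-42, Mul(-14, F)))
Pow(Add(-133135, Function('B')(-139)), -1) = Pow(Add(-133135, Add(-42, Mul(-14, -139))), -1) = Pow(Add(-133135, Add(-42, 1946)), -1) = Pow(Add(-133135, 1904), -1) = Pow(-131231, -1) = Rational(-1, 131231)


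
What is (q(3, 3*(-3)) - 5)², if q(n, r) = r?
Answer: 196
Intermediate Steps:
(q(3, 3*(-3)) - 5)² = (3*(-3) - 5)² = (-9 - 5)² = (-14)² = 196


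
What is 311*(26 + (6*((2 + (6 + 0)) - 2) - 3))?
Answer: 18349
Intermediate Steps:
311*(26 + (6*((2 + (6 + 0)) - 2) - 3)) = 311*(26 + (6*((2 + 6) - 2) - 3)) = 311*(26 + (6*(8 - 2) - 3)) = 311*(26 + (6*6 - 3)) = 311*(26 + (36 - 3)) = 311*(26 + 33) = 311*59 = 18349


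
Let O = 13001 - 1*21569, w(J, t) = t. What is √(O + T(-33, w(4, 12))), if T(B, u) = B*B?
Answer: 3*I*√831 ≈ 86.481*I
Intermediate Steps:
T(B, u) = B²
O = -8568 (O = 13001 - 21569 = -8568)
√(O + T(-33, w(4, 12))) = √(-8568 + (-33)²) = √(-8568 + 1089) = √(-7479) = 3*I*√831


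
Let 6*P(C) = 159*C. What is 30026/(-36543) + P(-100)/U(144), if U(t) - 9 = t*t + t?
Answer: -241350688/254448909 ≈ -0.94852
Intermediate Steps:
P(C) = 53*C/2 (P(C) = (159*C)/6 = 53*C/2)
U(t) = 9 + t + t² (U(t) = 9 + (t*t + t) = 9 + (t² + t) = 9 + (t + t²) = 9 + t + t²)
30026/(-36543) + P(-100)/U(144) = 30026/(-36543) + ((53/2)*(-100))/(9 + 144 + 144²) = 30026*(-1/36543) - 2650/(9 + 144 + 20736) = -30026/36543 - 2650/20889 = -241350688/254448909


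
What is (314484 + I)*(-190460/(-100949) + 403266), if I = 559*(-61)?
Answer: 11414330323929190/100949 ≈ 1.1307e+11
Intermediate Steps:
I = -34099
(314484 + I)*(-190460/(-100949) + 403266) = (314484 - 34099)*(-190460/(-100949) + 403266) = 280385*(-190460*(-1/100949) + 403266) = 280385*(190460/100949 + 403266) = 280385*(40709489894/100949) = 11414330323929190/100949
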